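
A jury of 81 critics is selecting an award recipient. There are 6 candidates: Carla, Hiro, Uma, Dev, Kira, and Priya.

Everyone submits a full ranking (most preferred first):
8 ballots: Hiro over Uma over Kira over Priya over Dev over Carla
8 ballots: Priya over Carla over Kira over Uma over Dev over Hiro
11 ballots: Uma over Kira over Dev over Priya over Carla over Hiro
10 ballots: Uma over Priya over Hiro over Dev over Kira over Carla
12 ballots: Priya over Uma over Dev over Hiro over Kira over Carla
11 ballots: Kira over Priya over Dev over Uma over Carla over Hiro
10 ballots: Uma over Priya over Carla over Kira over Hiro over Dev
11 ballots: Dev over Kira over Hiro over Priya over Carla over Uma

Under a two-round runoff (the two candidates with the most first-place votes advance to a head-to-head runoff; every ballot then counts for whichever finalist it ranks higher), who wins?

Round 1 first-place votes: Carla 0, Hiro 8, Uma 31, Dev 11, Kira 11, Priya 20. Uma and Priya advance.
Runoff: Uma is ranked above Priya on 39 ballots, Priya above Uma on 42.

Priya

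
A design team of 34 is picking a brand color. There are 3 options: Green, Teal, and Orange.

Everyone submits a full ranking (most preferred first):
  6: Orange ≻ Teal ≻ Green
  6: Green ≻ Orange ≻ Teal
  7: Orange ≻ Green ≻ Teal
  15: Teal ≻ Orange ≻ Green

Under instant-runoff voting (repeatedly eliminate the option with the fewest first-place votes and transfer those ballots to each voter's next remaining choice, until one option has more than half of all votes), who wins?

Orange

Round 1: Green 6, Teal 15, Orange 13. Green eliminated.
Round 2: Teal 15, Orange 19. Orange has a majority (≥18).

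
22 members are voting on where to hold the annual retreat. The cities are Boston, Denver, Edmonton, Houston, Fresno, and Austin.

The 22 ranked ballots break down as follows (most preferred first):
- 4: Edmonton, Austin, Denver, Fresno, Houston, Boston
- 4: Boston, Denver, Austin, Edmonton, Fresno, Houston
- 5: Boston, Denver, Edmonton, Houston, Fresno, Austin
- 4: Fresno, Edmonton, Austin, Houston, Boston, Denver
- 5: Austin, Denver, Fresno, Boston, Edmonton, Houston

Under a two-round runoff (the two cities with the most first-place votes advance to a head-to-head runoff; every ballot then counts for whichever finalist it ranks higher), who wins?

Austin

Round 1 first-place votes: Boston 9, Denver 0, Edmonton 4, Houston 0, Fresno 4, Austin 5. Boston and Austin advance.
Runoff: Boston is ranked above Austin on 9 ballots, Austin above Boston on 13.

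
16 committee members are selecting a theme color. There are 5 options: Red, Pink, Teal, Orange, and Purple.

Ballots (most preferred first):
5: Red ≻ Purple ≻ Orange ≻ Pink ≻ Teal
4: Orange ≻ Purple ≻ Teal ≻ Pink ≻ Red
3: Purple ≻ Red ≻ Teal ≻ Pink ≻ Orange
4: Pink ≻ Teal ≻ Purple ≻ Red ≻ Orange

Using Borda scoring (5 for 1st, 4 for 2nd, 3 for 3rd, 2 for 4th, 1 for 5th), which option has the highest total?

Red: 5×5 + 4×1 + 3×4 + 4×2 = 49
Pink: 5×2 + 4×2 + 3×2 + 4×5 = 44
Teal: 5×1 + 4×3 + 3×3 + 4×4 = 42
Orange: 5×3 + 4×5 + 3×1 + 4×1 = 42
Purple: 5×4 + 4×4 + 3×5 + 4×3 = 63

Purple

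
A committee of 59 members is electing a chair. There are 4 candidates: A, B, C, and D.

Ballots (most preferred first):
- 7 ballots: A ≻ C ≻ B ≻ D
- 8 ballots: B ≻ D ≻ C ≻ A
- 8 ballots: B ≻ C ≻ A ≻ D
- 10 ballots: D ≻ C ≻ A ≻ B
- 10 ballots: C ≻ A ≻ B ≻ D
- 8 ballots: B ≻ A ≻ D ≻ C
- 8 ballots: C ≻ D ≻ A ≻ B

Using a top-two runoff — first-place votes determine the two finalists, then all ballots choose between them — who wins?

Round 1 first-place votes: A 7, B 24, C 18, D 10. B and C advance.
Runoff: B is ranked above C on 24 ballots, C above B on 35.

C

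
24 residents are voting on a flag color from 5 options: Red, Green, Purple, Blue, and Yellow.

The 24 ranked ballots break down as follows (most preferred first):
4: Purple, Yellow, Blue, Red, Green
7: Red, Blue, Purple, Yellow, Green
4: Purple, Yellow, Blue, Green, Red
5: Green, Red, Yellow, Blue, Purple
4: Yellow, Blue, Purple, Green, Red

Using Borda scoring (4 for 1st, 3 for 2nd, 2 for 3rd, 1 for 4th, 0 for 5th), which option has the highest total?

Red: 4×1 + 7×4 + 4×0 + 5×3 + 4×0 = 47
Green: 4×0 + 7×0 + 4×1 + 5×4 + 4×1 = 28
Purple: 4×4 + 7×2 + 4×4 + 5×0 + 4×2 = 54
Blue: 4×2 + 7×3 + 4×2 + 5×1 + 4×3 = 54
Yellow: 4×3 + 7×1 + 4×3 + 5×2 + 4×4 = 57

Yellow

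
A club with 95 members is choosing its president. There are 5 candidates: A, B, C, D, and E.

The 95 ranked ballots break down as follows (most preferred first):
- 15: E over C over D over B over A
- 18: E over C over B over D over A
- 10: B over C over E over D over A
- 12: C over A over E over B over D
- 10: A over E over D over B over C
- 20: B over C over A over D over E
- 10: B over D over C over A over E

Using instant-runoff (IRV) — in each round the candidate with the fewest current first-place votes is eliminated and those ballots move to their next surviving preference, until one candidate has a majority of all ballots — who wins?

E

Round 1: A 10, B 40, C 12, D 0, E 33. D eliminated.
Round 2: A 10, B 40, C 12, E 33. A eliminated.
Round 3: B 40, C 12, E 43. C eliminated.
Round 4: B 40, E 55. E has a majority (≥48).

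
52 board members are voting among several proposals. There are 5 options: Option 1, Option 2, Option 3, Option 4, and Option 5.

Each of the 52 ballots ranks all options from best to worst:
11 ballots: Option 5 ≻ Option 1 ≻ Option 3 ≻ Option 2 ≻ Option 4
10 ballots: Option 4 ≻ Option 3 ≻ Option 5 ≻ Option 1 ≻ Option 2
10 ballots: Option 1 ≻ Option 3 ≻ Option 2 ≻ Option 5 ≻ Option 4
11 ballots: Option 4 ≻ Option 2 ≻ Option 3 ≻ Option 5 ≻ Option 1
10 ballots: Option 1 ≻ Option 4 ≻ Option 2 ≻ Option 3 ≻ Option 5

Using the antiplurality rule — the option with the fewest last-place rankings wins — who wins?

Option 3

Last-place votes: Option 1 11, Option 2 10, Option 3 0, Option 4 21, Option 5 10.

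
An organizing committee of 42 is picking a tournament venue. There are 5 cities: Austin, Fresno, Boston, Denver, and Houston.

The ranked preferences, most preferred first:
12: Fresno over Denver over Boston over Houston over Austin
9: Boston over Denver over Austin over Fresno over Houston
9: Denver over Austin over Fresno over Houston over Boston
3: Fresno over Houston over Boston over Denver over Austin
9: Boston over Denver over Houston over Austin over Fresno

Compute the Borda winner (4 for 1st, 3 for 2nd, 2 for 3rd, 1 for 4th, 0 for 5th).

Austin: 12×0 + 9×2 + 9×3 + 3×0 + 9×1 = 54
Fresno: 12×4 + 9×1 + 9×2 + 3×4 + 9×0 = 87
Boston: 12×2 + 9×4 + 9×0 + 3×2 + 9×4 = 102
Denver: 12×3 + 9×3 + 9×4 + 3×1 + 9×3 = 129
Houston: 12×1 + 9×0 + 9×1 + 3×3 + 9×2 = 48

Denver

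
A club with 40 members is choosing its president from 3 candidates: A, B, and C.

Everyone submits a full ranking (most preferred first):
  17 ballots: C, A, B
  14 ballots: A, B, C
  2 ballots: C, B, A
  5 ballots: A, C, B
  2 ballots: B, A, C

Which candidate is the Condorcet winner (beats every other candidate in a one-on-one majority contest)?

A vs B: 36–4
A vs C: 21–19
A beats every other candidate.

A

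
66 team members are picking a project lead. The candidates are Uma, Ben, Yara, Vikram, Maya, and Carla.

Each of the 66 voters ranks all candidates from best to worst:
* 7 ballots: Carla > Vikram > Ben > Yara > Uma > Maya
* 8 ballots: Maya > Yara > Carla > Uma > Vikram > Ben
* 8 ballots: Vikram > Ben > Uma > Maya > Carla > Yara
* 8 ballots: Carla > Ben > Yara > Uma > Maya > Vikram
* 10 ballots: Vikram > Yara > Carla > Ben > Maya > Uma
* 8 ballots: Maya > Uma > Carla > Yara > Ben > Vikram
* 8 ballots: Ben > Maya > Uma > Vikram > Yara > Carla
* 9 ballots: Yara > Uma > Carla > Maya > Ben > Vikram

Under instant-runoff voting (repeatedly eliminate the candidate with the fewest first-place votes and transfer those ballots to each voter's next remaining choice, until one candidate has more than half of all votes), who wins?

Carla

Round 1: Uma 0, Ben 8, Yara 9, Vikram 18, Maya 16, Carla 15. Uma eliminated.
Round 2: Ben 8, Yara 9, Vikram 18, Maya 16, Carla 15. Ben eliminated.
Round 3: Yara 9, Vikram 18, Maya 24, Carla 15. Yara eliminated.
Round 4: Vikram 18, Maya 24, Carla 24. Vikram eliminated.
Round 5: Maya 32, Carla 34. Carla has a majority (≥34).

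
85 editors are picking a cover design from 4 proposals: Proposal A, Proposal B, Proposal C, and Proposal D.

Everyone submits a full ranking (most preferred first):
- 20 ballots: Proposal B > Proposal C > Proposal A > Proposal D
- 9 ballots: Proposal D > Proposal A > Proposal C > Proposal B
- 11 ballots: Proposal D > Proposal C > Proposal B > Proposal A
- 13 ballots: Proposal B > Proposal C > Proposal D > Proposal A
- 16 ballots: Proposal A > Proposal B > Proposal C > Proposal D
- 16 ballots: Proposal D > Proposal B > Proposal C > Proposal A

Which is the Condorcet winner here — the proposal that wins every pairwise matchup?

Proposal B vs Proposal A: 60–25
Proposal B vs Proposal C: 65–20
Proposal B vs Proposal D: 49–36
Proposal B beats every other proposal.

Proposal B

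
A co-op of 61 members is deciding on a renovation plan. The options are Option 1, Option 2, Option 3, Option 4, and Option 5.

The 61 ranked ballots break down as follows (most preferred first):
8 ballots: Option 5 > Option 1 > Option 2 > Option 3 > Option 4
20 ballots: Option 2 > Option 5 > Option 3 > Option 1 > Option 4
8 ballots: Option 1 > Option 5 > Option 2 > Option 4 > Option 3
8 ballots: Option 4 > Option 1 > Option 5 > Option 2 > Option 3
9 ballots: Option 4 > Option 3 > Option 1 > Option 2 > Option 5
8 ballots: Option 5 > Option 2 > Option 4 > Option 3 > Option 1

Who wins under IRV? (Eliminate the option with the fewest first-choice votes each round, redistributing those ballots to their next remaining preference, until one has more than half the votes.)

Option 5

Round 1: Option 1 8, Option 2 20, Option 3 0, Option 4 17, Option 5 16. Option 3 eliminated.
Round 2: Option 1 8, Option 2 20, Option 4 17, Option 5 16. Option 1 eliminated.
Round 3: Option 2 20, Option 4 17, Option 5 24. Option 4 eliminated.
Round 4: Option 2 29, Option 5 32. Option 5 has a majority (≥31).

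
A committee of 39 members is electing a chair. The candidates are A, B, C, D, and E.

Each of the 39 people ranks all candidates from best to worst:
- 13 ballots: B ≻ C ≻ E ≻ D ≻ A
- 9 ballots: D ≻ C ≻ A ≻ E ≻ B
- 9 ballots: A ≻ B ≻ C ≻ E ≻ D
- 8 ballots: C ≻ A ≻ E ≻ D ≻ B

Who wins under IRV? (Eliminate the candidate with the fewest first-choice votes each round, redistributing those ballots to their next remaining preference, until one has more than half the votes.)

A

Round 1: A 9, B 13, C 8, D 9, E 0. E eliminated.
Round 2: A 9, B 13, C 8, D 9. C eliminated.
Round 3: A 17, B 13, D 9. D eliminated.
Round 4: A 26, B 13. A has a majority (≥20).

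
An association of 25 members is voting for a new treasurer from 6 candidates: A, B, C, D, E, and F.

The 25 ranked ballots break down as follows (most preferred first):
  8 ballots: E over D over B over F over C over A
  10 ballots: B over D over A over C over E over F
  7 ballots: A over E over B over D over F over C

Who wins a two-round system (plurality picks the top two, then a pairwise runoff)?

Round 1 first-place votes: A 7, B 10, C 0, D 0, E 8, F 0. B and E advance.
Runoff: B is ranked above E on 10 ballots, E above B on 15.

E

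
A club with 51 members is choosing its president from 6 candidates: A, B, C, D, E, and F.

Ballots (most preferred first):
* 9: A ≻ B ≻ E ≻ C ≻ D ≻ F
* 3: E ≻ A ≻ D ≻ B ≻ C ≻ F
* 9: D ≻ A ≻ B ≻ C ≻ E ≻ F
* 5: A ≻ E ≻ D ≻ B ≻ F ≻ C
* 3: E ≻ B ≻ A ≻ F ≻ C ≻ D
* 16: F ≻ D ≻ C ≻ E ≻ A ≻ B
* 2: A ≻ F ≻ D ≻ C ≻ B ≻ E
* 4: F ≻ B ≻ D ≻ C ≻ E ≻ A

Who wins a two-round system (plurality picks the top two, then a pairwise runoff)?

Round 1 first-place votes: A 16, B 0, C 0, D 9, E 6, F 20. F and A advance.
Runoff: F is ranked above A on 20 ballots, A above F on 31.

A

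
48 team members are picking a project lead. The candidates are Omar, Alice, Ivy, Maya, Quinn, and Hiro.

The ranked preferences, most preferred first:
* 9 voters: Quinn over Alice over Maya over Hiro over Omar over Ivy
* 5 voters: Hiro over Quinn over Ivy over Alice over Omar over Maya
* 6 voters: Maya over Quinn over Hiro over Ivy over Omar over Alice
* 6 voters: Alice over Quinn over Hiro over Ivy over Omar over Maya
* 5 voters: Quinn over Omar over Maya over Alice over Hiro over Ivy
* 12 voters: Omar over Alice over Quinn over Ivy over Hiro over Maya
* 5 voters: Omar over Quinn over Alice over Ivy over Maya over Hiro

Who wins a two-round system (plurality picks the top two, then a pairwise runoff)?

Quinn

Round 1 first-place votes: Omar 17, Alice 6, Ivy 0, Maya 6, Quinn 14, Hiro 5. Omar and Quinn advance.
Runoff: Omar is ranked above Quinn on 17 ballots, Quinn above Omar on 31.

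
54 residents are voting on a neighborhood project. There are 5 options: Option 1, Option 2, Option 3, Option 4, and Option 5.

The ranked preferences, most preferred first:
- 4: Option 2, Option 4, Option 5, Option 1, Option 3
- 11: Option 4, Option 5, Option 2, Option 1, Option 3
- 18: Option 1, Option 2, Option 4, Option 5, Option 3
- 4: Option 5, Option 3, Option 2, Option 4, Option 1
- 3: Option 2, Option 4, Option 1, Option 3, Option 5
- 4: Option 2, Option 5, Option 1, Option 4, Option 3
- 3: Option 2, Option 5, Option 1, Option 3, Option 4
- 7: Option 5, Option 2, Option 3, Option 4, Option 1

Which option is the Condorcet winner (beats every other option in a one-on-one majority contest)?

Option 2

Option 2 vs Option 1: 36–18
Option 2 vs Option 3: 50–4
Option 2 vs Option 4: 43–11
Option 2 vs Option 5: 32–22
Option 2 beats every other option.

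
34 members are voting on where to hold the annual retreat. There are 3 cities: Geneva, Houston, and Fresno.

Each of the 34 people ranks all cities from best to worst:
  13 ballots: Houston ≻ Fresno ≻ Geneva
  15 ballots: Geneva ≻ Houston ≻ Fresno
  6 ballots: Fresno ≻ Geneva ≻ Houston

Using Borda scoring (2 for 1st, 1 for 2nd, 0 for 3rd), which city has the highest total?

Houston

Geneva: 13×0 + 15×2 + 6×1 = 36
Houston: 13×2 + 15×1 + 6×0 = 41
Fresno: 13×1 + 15×0 + 6×2 = 25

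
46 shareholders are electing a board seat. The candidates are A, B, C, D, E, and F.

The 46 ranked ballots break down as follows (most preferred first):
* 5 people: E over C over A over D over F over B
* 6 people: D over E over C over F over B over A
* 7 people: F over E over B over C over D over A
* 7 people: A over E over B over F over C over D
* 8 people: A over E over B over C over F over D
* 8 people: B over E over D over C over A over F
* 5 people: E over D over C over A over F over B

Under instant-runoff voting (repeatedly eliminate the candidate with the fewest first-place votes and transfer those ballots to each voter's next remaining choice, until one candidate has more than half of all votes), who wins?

Round 1: A 15, B 8, C 0, D 6, E 10, F 7. C eliminated.
Round 2: A 15, B 8, D 6, E 10, F 7. D eliminated.
Round 3: A 15, B 8, E 16, F 7. F eliminated.
Round 4: A 15, B 8, E 23. B eliminated.
Round 5: A 15, E 31. E has a majority (≥24).

E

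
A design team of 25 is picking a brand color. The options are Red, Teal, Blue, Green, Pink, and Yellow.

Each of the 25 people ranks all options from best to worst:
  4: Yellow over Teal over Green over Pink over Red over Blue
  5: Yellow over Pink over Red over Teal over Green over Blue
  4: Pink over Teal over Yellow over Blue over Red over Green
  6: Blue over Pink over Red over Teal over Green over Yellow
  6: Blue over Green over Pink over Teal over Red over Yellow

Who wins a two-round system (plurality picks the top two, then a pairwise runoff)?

Round 1 first-place votes: Red 0, Teal 0, Blue 12, Green 0, Pink 4, Yellow 9. Blue and Yellow advance.
Runoff: Blue is ranked above Yellow on 12 ballots, Yellow above Blue on 13.

Yellow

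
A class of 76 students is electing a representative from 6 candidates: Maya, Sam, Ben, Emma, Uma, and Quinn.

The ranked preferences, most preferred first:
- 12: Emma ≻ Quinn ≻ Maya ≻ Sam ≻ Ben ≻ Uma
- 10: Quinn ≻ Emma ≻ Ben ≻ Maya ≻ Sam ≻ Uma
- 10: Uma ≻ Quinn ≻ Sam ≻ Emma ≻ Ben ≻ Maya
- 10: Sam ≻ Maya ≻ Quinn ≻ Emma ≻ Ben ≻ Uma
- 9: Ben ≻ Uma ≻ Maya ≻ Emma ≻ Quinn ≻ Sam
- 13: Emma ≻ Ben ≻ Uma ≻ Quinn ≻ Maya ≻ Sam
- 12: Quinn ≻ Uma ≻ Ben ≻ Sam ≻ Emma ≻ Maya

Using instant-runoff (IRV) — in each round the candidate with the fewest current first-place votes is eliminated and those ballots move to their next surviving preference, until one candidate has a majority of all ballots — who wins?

Round 1: Maya 0, Sam 10, Ben 9, Emma 25, Uma 10, Quinn 22. Maya eliminated.
Round 2: Sam 10, Ben 9, Emma 25, Uma 10, Quinn 22. Ben eliminated.
Round 3: Sam 10, Emma 25, Uma 19, Quinn 22. Sam eliminated.
Round 4: Emma 25, Uma 19, Quinn 32. Uma eliminated.
Round 5: Emma 34, Quinn 42. Quinn has a majority (≥39).

Quinn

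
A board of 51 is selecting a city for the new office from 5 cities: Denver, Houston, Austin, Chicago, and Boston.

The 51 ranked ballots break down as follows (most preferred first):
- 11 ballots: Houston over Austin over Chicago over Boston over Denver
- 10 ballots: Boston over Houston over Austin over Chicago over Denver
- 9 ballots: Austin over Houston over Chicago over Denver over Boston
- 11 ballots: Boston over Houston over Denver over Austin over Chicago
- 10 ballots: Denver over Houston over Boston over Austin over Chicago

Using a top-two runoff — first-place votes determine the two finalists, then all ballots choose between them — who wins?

Houston

Round 1 first-place votes: Denver 10, Houston 11, Austin 9, Chicago 0, Boston 21. Boston and Houston advance.
Runoff: Boston is ranked above Houston on 21 ballots, Houston above Boston on 30.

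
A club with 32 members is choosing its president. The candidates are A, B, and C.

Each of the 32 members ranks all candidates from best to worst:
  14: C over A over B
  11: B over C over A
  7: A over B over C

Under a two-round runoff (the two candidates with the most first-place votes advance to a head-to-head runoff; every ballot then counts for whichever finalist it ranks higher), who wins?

Round 1 first-place votes: A 7, B 11, C 14. C and B advance.
Runoff: C is ranked above B on 14 ballots, B above C on 18.

B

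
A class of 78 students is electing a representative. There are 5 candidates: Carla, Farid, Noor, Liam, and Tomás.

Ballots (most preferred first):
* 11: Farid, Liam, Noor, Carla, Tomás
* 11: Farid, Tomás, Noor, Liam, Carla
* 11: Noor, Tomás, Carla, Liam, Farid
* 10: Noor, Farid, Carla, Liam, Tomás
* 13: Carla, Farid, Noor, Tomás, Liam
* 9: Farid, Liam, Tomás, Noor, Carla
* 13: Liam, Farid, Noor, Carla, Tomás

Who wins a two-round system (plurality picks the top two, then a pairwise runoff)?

Farid

Round 1 first-place votes: Carla 13, Farid 31, Noor 21, Liam 13, Tomás 0. Farid and Noor advance.
Runoff: Farid is ranked above Noor on 57 ballots, Noor above Farid on 21.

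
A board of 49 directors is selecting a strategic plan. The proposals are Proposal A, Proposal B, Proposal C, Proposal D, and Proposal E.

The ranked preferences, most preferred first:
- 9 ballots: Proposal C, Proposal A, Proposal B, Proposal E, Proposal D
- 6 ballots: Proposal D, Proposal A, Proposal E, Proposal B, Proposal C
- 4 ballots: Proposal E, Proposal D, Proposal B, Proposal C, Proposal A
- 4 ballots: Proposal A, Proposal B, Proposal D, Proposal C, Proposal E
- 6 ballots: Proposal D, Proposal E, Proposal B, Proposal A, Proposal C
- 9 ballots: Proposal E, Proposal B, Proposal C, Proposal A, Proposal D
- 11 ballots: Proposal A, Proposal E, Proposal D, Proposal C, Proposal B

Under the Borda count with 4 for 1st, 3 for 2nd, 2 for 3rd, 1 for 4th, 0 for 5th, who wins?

Proposal A: 9×3 + 6×3 + 4×0 + 4×4 + 6×1 + 9×1 + 11×4 = 120
Proposal B: 9×2 + 6×1 + 4×2 + 4×3 + 6×2 + 9×3 + 11×0 = 83
Proposal C: 9×4 + 6×0 + 4×1 + 4×1 + 6×0 + 9×2 + 11×1 = 73
Proposal D: 9×0 + 6×4 + 4×3 + 4×2 + 6×4 + 9×0 + 11×2 = 90
Proposal E: 9×1 + 6×2 + 4×4 + 4×0 + 6×3 + 9×4 + 11×3 = 124

Proposal E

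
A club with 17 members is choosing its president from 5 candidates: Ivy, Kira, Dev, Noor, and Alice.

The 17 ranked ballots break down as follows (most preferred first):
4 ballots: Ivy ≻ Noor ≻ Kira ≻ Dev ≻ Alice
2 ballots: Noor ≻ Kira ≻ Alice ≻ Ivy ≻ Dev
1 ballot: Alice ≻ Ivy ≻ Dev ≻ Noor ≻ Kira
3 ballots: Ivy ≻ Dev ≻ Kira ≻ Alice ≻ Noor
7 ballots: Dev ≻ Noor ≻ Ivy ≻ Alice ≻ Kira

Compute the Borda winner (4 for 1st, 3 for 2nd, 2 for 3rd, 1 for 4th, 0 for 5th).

Ivy

Ivy: 4×4 + 2×1 + 1×3 + 3×4 + 7×2 = 47
Kira: 4×2 + 2×3 + 1×0 + 3×2 + 7×0 = 20
Dev: 4×1 + 2×0 + 1×2 + 3×3 + 7×4 = 43
Noor: 4×3 + 2×4 + 1×1 + 3×0 + 7×3 = 42
Alice: 4×0 + 2×2 + 1×4 + 3×1 + 7×1 = 18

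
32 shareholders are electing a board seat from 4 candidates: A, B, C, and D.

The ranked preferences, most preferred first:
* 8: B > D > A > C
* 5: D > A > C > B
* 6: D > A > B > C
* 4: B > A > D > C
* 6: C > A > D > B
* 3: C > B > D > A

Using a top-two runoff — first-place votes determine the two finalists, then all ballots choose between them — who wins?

D

Round 1 first-place votes: A 0, B 12, C 9, D 11. B and D advance.
Runoff: B is ranked above D on 15 ballots, D above B on 17.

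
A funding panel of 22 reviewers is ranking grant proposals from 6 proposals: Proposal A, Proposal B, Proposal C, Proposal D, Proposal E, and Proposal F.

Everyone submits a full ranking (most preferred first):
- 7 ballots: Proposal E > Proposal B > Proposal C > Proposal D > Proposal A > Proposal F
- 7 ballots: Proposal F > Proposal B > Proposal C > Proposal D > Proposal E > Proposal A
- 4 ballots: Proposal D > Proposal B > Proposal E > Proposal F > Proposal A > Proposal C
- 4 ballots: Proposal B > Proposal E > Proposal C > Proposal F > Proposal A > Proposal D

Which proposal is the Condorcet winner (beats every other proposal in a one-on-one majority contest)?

Proposal B

Proposal B vs Proposal A: 22–0
Proposal B vs Proposal C: 22–0
Proposal B vs Proposal D: 18–4
Proposal B vs Proposal E: 15–7
Proposal B vs Proposal F: 15–7
Proposal B beats every other proposal.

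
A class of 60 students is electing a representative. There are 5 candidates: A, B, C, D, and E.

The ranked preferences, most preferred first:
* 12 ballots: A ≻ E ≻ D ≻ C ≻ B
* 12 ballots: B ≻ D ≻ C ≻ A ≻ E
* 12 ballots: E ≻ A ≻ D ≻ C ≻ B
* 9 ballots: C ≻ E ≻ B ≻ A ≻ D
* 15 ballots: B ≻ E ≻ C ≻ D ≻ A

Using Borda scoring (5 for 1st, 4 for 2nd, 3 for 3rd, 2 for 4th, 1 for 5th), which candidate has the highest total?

E

A: 12×5 + 12×2 + 12×4 + 9×2 + 15×1 = 165
B: 12×1 + 12×5 + 12×1 + 9×3 + 15×5 = 186
C: 12×2 + 12×3 + 12×2 + 9×5 + 15×3 = 174
D: 12×3 + 12×4 + 12×3 + 9×1 + 15×2 = 159
E: 12×4 + 12×1 + 12×5 + 9×4 + 15×4 = 216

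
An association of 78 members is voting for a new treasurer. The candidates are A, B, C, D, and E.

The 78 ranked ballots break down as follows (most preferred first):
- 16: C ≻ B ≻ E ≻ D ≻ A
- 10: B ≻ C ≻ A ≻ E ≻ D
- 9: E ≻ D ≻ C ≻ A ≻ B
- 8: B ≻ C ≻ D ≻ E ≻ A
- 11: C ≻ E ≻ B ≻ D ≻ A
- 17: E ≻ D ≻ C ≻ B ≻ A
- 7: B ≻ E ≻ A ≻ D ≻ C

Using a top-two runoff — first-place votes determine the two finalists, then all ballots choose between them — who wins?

Round 1 first-place votes: A 0, B 25, C 27, D 0, E 26. C and E advance.
Runoff: C is ranked above E on 45 ballots, E above C on 33.

C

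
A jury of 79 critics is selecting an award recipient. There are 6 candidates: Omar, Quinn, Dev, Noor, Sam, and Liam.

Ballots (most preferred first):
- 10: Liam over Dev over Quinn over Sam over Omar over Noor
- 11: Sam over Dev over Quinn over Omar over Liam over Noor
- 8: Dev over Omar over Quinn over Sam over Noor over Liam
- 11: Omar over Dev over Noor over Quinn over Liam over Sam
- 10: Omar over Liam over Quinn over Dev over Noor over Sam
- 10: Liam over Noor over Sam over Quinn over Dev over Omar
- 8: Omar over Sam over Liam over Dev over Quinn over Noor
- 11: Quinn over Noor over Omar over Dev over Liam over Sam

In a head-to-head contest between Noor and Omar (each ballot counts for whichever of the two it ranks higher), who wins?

Noor is ranked above Omar on 21 ballots; Omar above Noor on 58.

Omar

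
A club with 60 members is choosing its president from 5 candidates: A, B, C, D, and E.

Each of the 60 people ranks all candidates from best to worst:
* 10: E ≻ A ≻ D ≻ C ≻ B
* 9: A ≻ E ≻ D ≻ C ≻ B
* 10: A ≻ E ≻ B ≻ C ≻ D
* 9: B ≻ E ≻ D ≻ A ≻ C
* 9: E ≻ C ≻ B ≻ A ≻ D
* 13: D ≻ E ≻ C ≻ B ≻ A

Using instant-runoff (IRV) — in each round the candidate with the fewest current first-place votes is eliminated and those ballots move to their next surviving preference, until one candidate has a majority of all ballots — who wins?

Round 1: A 19, B 9, C 0, D 13, E 19. C eliminated.
Round 2: A 19, B 9, D 13, E 19. B eliminated.
Round 3: A 19, D 13, E 28. D eliminated.
Round 4: A 19, E 41. E has a majority (≥31).

E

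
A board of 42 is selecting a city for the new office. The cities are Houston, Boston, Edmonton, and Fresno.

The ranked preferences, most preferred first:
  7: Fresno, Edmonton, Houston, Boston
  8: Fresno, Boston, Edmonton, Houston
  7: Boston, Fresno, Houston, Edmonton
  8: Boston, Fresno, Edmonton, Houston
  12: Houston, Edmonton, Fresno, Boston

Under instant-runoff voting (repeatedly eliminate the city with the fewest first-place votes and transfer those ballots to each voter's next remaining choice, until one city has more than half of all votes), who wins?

Round 1: Houston 12, Boston 15, Edmonton 0, Fresno 15. Edmonton eliminated.
Round 2: Houston 12, Boston 15, Fresno 15. Houston eliminated.
Round 3: Boston 15, Fresno 27. Fresno has a majority (≥22).

Fresno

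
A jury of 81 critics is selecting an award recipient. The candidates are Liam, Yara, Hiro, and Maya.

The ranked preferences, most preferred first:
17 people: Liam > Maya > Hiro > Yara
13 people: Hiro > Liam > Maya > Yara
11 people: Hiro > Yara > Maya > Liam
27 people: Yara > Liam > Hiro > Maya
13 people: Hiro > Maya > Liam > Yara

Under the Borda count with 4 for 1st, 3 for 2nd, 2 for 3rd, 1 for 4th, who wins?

Liam: 17×4 + 13×3 + 11×1 + 27×3 + 13×2 = 225
Yara: 17×1 + 13×1 + 11×3 + 27×4 + 13×1 = 184
Hiro: 17×2 + 13×4 + 11×4 + 27×2 + 13×4 = 236
Maya: 17×3 + 13×2 + 11×2 + 27×1 + 13×3 = 165

Hiro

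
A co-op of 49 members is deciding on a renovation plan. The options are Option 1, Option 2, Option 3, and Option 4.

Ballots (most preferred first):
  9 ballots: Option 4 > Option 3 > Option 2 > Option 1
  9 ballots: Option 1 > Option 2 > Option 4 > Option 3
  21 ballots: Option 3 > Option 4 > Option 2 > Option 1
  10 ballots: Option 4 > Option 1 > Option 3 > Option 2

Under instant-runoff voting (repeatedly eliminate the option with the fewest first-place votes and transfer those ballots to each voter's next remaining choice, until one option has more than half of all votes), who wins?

Option 4

Round 1: Option 1 9, Option 2 0, Option 3 21, Option 4 19. Option 2 eliminated.
Round 2: Option 1 9, Option 3 21, Option 4 19. Option 1 eliminated.
Round 3: Option 3 21, Option 4 28. Option 4 has a majority (≥25).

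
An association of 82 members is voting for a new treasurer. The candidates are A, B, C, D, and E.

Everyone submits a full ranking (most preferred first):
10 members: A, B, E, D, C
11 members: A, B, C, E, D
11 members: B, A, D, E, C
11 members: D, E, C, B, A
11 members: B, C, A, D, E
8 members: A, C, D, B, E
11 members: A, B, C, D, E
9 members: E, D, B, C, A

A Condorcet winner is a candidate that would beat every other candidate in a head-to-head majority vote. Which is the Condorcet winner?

B

B vs A: 42–40
B vs C: 63–19
B vs D: 54–28
B vs E: 62–20
B beats every other candidate.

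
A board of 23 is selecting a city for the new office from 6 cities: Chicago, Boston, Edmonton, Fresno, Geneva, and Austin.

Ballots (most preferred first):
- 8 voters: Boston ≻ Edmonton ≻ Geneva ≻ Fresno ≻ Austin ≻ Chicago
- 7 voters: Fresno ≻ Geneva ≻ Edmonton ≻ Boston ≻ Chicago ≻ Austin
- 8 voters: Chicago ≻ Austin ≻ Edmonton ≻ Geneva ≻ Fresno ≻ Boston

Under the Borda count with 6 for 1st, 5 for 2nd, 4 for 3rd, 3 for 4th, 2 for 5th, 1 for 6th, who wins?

Chicago: 8×1 + 7×2 + 8×6 = 70
Boston: 8×6 + 7×3 + 8×1 = 77
Edmonton: 8×5 + 7×4 + 8×4 = 100
Fresno: 8×3 + 7×6 + 8×2 = 82
Geneva: 8×4 + 7×5 + 8×3 = 91
Austin: 8×2 + 7×1 + 8×5 = 63

Edmonton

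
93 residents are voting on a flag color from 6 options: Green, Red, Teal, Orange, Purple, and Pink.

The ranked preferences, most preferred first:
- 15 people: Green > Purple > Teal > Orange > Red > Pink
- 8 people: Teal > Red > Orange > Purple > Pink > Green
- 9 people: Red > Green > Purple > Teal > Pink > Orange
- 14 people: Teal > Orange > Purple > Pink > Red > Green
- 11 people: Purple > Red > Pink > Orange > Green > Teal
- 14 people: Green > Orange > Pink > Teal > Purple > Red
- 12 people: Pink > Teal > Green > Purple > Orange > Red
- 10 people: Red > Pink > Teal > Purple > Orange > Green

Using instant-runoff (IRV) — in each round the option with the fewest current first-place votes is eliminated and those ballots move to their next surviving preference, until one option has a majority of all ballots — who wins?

Round 1: Green 29, Red 19, Teal 22, Orange 0, Purple 11, Pink 12. Orange eliminated.
Round 2: Green 29, Red 19, Teal 22, Purple 11, Pink 12. Purple eliminated.
Round 3: Green 29, Red 30, Teal 22, Pink 12. Pink eliminated.
Round 4: Green 29, Red 30, Teal 34. Green eliminated.
Round 5: Red 30, Teal 63. Teal has a majority (≥47).

Teal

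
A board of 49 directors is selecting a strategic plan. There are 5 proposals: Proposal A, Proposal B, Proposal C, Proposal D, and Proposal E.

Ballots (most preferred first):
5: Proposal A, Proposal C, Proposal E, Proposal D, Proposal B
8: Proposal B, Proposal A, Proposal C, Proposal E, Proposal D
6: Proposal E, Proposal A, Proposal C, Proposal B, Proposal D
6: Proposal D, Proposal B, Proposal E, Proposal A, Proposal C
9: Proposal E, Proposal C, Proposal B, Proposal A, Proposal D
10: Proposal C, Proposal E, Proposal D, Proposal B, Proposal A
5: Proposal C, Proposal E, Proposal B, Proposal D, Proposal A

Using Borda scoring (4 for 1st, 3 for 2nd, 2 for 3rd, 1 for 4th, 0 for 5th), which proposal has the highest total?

Proposal A: 5×4 + 8×3 + 6×3 + 6×1 + 9×1 + 10×0 + 5×0 = 77
Proposal B: 5×0 + 8×4 + 6×1 + 6×3 + 9×2 + 10×1 + 5×2 = 94
Proposal C: 5×3 + 8×2 + 6×2 + 6×0 + 9×3 + 10×4 + 5×4 = 130
Proposal D: 5×1 + 8×0 + 6×0 + 6×4 + 9×0 + 10×2 + 5×1 = 54
Proposal E: 5×2 + 8×1 + 6×4 + 6×2 + 9×4 + 10×3 + 5×3 = 135

Proposal E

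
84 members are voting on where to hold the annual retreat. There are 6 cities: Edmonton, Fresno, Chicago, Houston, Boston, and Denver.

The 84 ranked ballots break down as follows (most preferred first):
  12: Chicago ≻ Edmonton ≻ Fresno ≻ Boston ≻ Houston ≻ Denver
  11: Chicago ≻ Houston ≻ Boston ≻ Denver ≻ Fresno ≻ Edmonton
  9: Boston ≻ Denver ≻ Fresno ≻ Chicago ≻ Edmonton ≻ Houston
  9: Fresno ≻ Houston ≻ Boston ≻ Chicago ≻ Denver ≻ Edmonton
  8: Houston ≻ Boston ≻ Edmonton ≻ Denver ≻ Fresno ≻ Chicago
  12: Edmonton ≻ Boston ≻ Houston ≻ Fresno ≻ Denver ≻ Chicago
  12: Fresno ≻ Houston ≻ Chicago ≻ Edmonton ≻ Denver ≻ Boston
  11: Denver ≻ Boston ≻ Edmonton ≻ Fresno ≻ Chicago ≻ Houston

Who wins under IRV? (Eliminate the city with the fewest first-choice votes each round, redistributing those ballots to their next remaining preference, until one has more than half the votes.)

Round 1: Edmonton 12, Fresno 21, Chicago 23, Houston 8, Boston 9, Denver 11. Houston eliminated.
Round 2: Edmonton 12, Fresno 21, Chicago 23, Boston 17, Denver 11. Denver eliminated.
Round 3: Edmonton 12, Fresno 21, Chicago 23, Boston 28. Edmonton eliminated.
Round 4: Fresno 21, Chicago 23, Boston 40. Fresno eliminated.
Round 5: Chicago 35, Boston 49. Boston has a majority (≥43).

Boston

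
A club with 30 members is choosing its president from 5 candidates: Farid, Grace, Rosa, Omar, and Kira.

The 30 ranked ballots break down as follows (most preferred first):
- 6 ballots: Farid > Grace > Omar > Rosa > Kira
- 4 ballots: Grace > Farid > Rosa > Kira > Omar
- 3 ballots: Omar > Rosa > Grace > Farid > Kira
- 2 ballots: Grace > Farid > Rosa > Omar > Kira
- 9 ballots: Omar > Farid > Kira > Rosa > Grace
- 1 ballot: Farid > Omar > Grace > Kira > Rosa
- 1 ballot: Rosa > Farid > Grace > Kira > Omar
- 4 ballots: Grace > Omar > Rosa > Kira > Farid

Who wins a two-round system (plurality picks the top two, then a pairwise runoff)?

Grace

Round 1 first-place votes: Farid 7, Grace 10, Rosa 1, Omar 12, Kira 0. Omar and Grace advance.
Runoff: Omar is ranked above Grace on 13 ballots, Grace above Omar on 17.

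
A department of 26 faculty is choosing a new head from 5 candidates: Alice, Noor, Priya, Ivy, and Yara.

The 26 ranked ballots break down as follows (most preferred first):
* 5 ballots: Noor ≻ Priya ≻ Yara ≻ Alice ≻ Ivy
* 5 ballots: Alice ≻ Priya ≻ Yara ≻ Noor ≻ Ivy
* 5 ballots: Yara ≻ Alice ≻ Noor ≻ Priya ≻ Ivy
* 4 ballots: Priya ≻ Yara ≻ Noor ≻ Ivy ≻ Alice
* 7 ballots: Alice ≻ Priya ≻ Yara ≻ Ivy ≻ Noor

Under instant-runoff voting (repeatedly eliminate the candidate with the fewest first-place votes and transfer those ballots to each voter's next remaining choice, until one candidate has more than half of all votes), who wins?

Round 1: Alice 12, Noor 5, Priya 4, Ivy 0, Yara 5. Ivy eliminated.
Round 2: Alice 12, Noor 5, Priya 4, Yara 5. Priya eliminated.
Round 3: Alice 12, Noor 5, Yara 9. Noor eliminated.
Round 4: Alice 12, Yara 14. Yara has a majority (≥14).

Yara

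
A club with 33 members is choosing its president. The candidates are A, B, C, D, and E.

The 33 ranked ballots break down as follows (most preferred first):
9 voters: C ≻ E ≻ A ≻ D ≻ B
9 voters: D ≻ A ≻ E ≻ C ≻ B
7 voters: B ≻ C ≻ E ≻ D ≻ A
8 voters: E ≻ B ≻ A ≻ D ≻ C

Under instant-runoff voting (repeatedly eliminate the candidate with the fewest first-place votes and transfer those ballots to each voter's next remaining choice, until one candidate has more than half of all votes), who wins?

D

Round 1: A 0, B 7, C 9, D 9, E 8. A eliminated.
Round 2: B 7, C 9, D 9, E 8. B eliminated.
Round 3: C 16, D 9, E 8. E eliminated.
Round 4: C 16, D 17. D has a majority (≥17).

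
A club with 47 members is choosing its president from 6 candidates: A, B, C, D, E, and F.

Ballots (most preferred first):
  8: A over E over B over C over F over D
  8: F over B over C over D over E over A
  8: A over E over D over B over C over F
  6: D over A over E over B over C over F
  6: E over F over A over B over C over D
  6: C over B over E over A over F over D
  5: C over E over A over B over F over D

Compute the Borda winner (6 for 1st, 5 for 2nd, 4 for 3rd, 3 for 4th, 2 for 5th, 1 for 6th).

E

A: 8×6 + 8×1 + 8×6 + 6×5 + 6×4 + 6×3 + 5×4 = 196
B: 8×4 + 8×5 + 8×3 + 6×3 + 6×3 + 6×5 + 5×3 = 177
C: 8×3 + 8×4 + 8×2 + 6×2 + 6×2 + 6×6 + 5×6 = 162
D: 8×1 + 8×3 + 8×4 + 6×6 + 6×1 + 6×1 + 5×1 = 117
E: 8×5 + 8×2 + 8×5 + 6×4 + 6×6 + 6×4 + 5×5 = 205
F: 8×2 + 8×6 + 8×1 + 6×1 + 6×5 + 6×2 + 5×2 = 130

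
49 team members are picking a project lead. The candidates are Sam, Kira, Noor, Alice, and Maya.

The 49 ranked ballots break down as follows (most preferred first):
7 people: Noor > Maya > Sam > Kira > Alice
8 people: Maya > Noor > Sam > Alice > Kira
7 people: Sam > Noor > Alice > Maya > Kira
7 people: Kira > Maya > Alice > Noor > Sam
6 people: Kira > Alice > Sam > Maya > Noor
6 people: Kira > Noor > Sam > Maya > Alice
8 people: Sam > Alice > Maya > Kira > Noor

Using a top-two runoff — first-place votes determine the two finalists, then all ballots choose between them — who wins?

Round 1 first-place votes: Sam 15, Kira 19, Noor 7, Alice 0, Maya 8. Kira and Sam advance.
Runoff: Kira is ranked above Sam on 19 ballots, Sam above Kira on 30.

Sam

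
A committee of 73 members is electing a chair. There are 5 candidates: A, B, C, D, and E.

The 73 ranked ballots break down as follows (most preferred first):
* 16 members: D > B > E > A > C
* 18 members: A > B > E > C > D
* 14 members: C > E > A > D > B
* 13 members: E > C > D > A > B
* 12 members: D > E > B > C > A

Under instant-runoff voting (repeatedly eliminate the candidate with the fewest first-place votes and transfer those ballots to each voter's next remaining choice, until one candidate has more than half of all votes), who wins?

Round 1: A 18, B 0, C 14, D 28, E 13. B eliminated.
Round 2: A 18, C 14, D 28, E 13. E eliminated.
Round 3: A 18, C 27, D 28. A eliminated.
Round 4: C 45, D 28. C has a majority (≥37).

C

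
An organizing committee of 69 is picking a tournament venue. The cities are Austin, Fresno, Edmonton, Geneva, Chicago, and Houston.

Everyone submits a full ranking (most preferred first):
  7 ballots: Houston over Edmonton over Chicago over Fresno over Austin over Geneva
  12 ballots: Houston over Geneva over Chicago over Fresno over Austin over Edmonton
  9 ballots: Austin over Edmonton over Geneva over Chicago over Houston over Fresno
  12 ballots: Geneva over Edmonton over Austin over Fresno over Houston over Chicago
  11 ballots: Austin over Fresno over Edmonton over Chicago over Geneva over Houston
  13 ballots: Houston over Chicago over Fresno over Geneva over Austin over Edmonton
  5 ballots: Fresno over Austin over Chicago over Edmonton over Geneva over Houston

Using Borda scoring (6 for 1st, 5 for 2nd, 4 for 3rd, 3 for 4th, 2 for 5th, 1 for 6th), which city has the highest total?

Austin

Austin: 7×2 + 12×2 + 9×6 + 12×4 + 11×6 + 13×2 + 5×5 = 257
Fresno: 7×3 + 12×3 + 9×1 + 12×3 + 11×5 + 13×4 + 5×6 = 239
Edmonton: 7×5 + 12×1 + 9×5 + 12×5 + 11×4 + 13×1 + 5×3 = 224
Geneva: 7×1 + 12×5 + 9×4 + 12×6 + 11×2 + 13×3 + 5×2 = 246
Chicago: 7×4 + 12×4 + 9×3 + 12×1 + 11×3 + 13×5 + 5×4 = 233
Houston: 7×6 + 12×6 + 9×2 + 12×2 + 11×1 + 13×6 + 5×1 = 250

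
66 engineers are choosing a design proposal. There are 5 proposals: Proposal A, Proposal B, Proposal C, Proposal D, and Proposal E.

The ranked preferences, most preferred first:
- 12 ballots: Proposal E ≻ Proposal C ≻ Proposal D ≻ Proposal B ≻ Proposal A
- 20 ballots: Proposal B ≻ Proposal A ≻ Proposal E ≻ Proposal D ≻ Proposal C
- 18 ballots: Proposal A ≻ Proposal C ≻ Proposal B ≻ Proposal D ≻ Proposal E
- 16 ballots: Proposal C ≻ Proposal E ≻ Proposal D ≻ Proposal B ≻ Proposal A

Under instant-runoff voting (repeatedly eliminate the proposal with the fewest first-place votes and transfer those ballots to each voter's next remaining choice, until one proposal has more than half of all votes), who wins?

Round 1: Proposal A 18, Proposal B 20, Proposal C 16, Proposal D 0, Proposal E 12. Proposal D eliminated.
Round 2: Proposal A 18, Proposal B 20, Proposal C 16, Proposal E 12. Proposal E eliminated.
Round 3: Proposal A 18, Proposal B 20, Proposal C 28. Proposal A eliminated.
Round 4: Proposal B 20, Proposal C 46. Proposal C has a majority (≥34).

Proposal C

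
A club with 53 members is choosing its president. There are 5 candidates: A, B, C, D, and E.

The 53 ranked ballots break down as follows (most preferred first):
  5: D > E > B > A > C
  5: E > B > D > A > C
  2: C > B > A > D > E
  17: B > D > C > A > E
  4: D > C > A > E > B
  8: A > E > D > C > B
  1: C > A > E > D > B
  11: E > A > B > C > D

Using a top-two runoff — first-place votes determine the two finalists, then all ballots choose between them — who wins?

Round 1 first-place votes: A 8, B 17, C 3, D 9, E 16. B and E advance.
Runoff: B is ranked above E on 19 ballots, E above B on 34.

E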